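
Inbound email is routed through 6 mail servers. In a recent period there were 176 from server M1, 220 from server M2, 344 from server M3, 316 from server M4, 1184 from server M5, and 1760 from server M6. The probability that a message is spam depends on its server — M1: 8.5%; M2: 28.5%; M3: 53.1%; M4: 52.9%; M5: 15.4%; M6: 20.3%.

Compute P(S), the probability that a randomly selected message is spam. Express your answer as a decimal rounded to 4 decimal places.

P(S) ≈ 0.2418

Total: 176 + 220 + 344 + 316 + 1184 + 1760 = 4000.
P(M1) = 176/4000 = 0.044. P(M2) = 220/4000 = 0.055. P(M3) = 344/4000 = 0.086. P(M4) = 316/4000 = 0.079. P(M5) = 1184/4000 = 0.296. P(M6) = 1760/4000 = 0.44.
By the law of total probability,
P(S) = P(S|M1)·P(M1) + P(S|M2)·P(M2) + P(S|M3)·P(M3) + P(S|M4)·P(M4) + P(S|M5)·P(M5) + P(S|M6)·P(M6)
      = 0.085·0.044 + 0.285·0.055 + 0.531·0.086 + 0.529·0.079 + 0.154·0.296 + 0.203·0.44
      = 0.00374 + 0.015675 + 0.045666 + 0.041791 + 0.045584 + 0.08932 = 0.241776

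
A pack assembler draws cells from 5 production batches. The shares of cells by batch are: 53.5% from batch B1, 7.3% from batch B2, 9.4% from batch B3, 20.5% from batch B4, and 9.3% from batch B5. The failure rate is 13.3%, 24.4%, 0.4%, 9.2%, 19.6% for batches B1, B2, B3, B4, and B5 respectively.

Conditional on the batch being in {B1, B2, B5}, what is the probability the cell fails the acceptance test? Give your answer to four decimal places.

Let S = {B1, B2, B5}.
P(S) = 0.535 + 0.073 + 0.093 = 0.701.
P(F ∩ S) = 0.133·0.535 + 0.244·0.073 + 0.196·0.093 = 0.071155 + 0.017812 + 0.018228 = 0.107195.
P(F | S) = 0.107195 / 0.701 = 0.152917…

0.1529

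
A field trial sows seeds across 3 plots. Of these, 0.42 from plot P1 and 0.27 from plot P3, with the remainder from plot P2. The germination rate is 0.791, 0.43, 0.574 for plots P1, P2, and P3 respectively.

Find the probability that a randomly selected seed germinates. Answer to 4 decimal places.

0.6205

P(P2) = 1 − (0.42 + 0.27) = 0.31.
P(G) = P(G|P1)·P(P1) + P(G|P2)·P(P2) + P(G|P3)·P(P3)
      = 0.791·0.42 + 0.43·0.31 + 0.574·0.27
      = 0.33222 + 0.1333 + 0.15498 = 0.6205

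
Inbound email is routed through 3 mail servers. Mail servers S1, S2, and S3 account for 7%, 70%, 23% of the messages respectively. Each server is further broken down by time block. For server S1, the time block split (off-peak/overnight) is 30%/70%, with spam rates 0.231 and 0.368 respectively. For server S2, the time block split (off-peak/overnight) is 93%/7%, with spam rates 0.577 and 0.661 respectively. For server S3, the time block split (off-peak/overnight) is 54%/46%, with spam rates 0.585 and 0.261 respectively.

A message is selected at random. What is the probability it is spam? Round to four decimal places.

P(S|S1) = 0.3·0.231 + 0.7·0.368 = 0.0693 + 0.2576 = 0.3269
P(S|S2) = 0.93·0.577 + 0.07·0.661 = 0.53661 + 0.04627 = 0.58288
P(S|S3) = 0.54·0.585 + 0.46·0.261 = 0.3159 + 0.12006 = 0.43596
Then overall,
P(S) = 0.07·0.3269 + 0.7·0.58288 + 0.23·0.43596
      = 0.022883 + 0.408016 + 0.1002708 = 0.5311698

P(S) ≈ 0.5312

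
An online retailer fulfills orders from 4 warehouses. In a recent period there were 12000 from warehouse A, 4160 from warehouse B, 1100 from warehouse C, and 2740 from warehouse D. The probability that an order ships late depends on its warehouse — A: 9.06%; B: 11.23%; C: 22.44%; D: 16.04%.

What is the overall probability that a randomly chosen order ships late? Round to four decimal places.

P(L) ≈ 0.1120

Total: 12000 + 4160 + 1100 + 2740 = 20000.
P(A) = 12000/20000 = 0.6. P(B) = 4160/20000 = 0.208. P(C) = 1100/20000 = 0.055. P(D) = 2740/20000 = 0.137.
Using total probability over the partition,
P(L) = P(L|A)·P(A) + P(L|B)·P(B) + P(L|C)·P(C) + P(L|D)·P(D)
      = 0.0906·0.6 + 0.1123·0.208 + 0.2244·0.055 + 0.1604·0.137
      = 0.05436 + 0.0233584 + 0.012342 + 0.0219748 = 0.1120352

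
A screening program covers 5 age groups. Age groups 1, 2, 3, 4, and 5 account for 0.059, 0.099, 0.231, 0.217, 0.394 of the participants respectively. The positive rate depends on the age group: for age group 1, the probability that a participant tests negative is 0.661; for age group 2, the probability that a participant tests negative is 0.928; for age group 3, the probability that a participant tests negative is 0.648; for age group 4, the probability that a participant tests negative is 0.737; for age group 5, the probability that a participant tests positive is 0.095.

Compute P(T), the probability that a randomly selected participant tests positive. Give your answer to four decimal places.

P(T|1) = 1 − 0.661 = 0.339.
P(T|2) = 1 − 0.928 = 0.072.
P(T|3) = 1 − 0.648 = 0.352.
P(T|4) = 1 − 0.737 = 0.263.
Summing over the partition,
P(T) = P(T|1)·P(1) + P(T|2)·P(2) + P(T|3)·P(3) + P(T|4)·P(4) + P(T|5)·P(5)
      = 0.339·0.059 + 0.072·0.099 + 0.352·0.231 + 0.263·0.217 + 0.095·0.394
      = 0.020001 + 0.007128 + 0.081312 + 0.057071 + 0.03743 = 0.202942

0.2029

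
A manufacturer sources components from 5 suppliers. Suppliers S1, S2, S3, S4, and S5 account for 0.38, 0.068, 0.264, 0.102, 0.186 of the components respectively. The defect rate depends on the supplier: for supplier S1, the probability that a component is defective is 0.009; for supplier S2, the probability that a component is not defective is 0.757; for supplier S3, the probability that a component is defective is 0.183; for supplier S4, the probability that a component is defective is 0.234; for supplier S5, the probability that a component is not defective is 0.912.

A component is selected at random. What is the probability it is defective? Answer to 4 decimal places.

0.1085

P(D|S2) = 1 − 0.757 = 0.243.
P(D|S5) = 1 − 0.912 = 0.088.
By the law of total probability,
P(D) = P(D|S1)·P(S1) + P(D|S2)·P(S2) + P(D|S3)·P(S3) + P(D|S4)·P(S4) + P(D|S5)·P(S5)
      = 0.009·0.38 + 0.243·0.068 + 0.183·0.264 + 0.234·0.102 + 0.088·0.186
      = 0.00342 + 0.016524 + 0.048312 + 0.023868 + 0.016368 = 0.108492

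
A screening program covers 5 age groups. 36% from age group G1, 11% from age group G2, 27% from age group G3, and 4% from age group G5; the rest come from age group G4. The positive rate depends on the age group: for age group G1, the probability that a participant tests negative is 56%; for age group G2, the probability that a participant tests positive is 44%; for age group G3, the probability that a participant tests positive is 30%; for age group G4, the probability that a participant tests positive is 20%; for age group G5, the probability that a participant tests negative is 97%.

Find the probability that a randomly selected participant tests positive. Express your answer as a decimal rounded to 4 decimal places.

P(G4) = 1 − (0.36 + 0.11 + 0.27 + 0.04) = 0.22.
P(T|G1) = 1 − 0.56 = 0.44.
P(T|G5) = 1 − 0.97 = 0.03.
Summing over the partition,
P(T) = P(T|G1)·P(G1) + P(T|G2)·P(G2) + P(T|G3)·P(G3) + P(T|G4)·P(G4) + P(T|G5)·P(G5)
      = 0.44·0.36 + 0.44·0.11 + 0.3·0.27 + 0.2·0.22 + 0.03·0.04
      = 0.1584 + 0.0484 + 0.081 + 0.044 + 0.0012 = 0.333

0.3330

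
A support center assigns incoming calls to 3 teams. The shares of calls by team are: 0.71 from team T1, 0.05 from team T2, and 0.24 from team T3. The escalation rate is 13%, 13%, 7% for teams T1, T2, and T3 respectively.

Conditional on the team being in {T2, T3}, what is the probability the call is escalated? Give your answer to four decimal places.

Let S = {T2, T3}.
P(S) = 0.05 + 0.24 = 0.29.
P(E ∩ S) = 0.13·0.05 + 0.07·0.24 = 0.0065 + 0.0168 = 0.0233.
P(E | S) = 0.0233 / 0.29 = 0.080345…

0.0803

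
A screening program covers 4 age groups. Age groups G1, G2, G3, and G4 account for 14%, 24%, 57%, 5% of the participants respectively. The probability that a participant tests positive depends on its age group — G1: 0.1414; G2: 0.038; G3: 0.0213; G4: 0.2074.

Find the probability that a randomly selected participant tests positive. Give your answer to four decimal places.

P(T) = P(T|G1)·P(G1) + P(T|G2)·P(G2) + P(T|G3)·P(G3) + P(T|G4)·P(G4)
      = 0.1414·0.14 + 0.038·0.24 + 0.0213·0.57 + 0.2074·0.05
      = 0.019796 + 0.00912 + 0.012141 + 0.01037 = 0.051427

0.0514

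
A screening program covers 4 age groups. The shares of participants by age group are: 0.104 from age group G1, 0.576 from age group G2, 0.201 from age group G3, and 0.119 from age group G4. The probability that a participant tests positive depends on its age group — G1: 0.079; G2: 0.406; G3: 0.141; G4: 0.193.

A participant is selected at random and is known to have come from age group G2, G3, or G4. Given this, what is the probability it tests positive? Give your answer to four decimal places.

P(T|S) ≈ 0.3183

Let S = {G2, G3, G4}.
P(S) = 0.576 + 0.201 + 0.119 = 0.896.
P(T ∩ S) = 0.406·0.576 + 0.141·0.201 + 0.193·0.119 = 0.233856 + 0.028341 + 0.022967 = 0.285164.
P(T | S) = 0.285164 / 0.896 = 0.318263…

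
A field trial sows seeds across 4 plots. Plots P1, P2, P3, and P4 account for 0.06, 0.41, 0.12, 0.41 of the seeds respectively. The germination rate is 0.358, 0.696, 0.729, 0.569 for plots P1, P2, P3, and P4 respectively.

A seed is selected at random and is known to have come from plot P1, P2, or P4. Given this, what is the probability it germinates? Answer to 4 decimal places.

0.6138

Let S = {P1, P2, P4}.
P(S) = 0.06 + 0.41 + 0.41 = 0.88.
P(G ∩ S) = 0.358·0.06 + 0.696·0.41 + 0.569·0.41 = 0.02148 + 0.28536 + 0.23329 = 0.54013.
P(G | S) = 0.54013 / 0.88 = 0.613784…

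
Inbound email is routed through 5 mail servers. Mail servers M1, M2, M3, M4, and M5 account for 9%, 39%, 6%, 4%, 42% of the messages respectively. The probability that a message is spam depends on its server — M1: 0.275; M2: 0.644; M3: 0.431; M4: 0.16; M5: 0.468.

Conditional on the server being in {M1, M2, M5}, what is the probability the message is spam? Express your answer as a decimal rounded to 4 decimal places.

P(S|J) ≈ 0.5250

Let J = {M1, M2, M5}.
P(J) = 0.09 + 0.39 + 0.42 = 0.9.
P(S ∩ J) = 0.275·0.09 + 0.644·0.39 + 0.468·0.42 = 0.02475 + 0.25116 + 0.19656 = 0.47247.
P(S | J) = 0.47247 / 0.9 = 0.524967…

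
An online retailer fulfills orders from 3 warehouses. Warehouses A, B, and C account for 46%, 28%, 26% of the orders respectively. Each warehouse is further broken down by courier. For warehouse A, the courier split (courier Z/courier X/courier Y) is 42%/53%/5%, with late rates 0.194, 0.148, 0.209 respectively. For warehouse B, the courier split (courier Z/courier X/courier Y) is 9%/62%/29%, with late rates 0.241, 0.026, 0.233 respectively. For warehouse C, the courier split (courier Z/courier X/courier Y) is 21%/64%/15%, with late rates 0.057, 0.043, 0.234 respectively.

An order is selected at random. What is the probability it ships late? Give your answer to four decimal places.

P(L|A) = 0.42·0.194 + 0.53·0.148 + 0.05·0.209 = 0.08148 + 0.07844 + 0.01045 = 0.17037
P(L|B) = 0.09·0.241 + 0.62·0.026 + 0.29·0.233 = 0.02169 + 0.01612 + 0.06757 = 0.10538
P(L|C) = 0.21·0.057 + 0.64·0.043 + 0.15·0.234 = 0.01197 + 0.02752 + 0.0351 = 0.07459
Then overall,
P(L) = 0.46·0.17037 + 0.28·0.10538 + 0.26·0.07459
      = 0.0783702 + 0.0295064 + 0.0193934 = 0.12727

0.1273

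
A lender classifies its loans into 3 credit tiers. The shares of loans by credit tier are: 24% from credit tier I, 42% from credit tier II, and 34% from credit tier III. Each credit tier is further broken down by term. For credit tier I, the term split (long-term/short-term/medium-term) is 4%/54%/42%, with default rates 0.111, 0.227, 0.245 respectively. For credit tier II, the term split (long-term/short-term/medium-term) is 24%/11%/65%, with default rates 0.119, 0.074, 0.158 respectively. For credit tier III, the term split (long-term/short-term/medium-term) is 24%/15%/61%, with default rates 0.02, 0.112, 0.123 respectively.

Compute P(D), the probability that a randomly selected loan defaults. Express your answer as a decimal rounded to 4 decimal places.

0.1466

P(D|I) = 0.04·0.111 + 0.54·0.227 + 0.42·0.245 = 0.00444 + 0.12258 + 0.1029 = 0.22992
P(D|II) = 0.24·0.119 + 0.11·0.074 + 0.65·0.158 = 0.02856 + 0.00814 + 0.1027 = 0.1394
P(D|III) = 0.24·0.02 + 0.15·0.112 + 0.61·0.123 = 0.0048 + 0.0168 + 0.07503 = 0.09663
Then overall,
P(D) = 0.24·0.22992 + 0.42·0.1394 + 0.34·0.09663
      = 0.0551808 + 0.058548 + 0.0328542 = 0.146583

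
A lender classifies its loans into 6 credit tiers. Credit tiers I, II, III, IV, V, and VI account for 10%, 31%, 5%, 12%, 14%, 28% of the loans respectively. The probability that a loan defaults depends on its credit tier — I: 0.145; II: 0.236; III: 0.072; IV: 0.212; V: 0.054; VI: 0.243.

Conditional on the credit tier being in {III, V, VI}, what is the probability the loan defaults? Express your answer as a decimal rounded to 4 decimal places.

Let S = {III, V, VI}.
P(S) = 0.05 + 0.14 + 0.28 = 0.47.
P(D ∩ S) = 0.072·0.05 + 0.054·0.14 + 0.243·0.28 = 0.0036 + 0.00756 + 0.06804 = 0.0792.
P(D | S) = 0.0792 / 0.47 = 0.168511…

P(D|S) ≈ 0.1685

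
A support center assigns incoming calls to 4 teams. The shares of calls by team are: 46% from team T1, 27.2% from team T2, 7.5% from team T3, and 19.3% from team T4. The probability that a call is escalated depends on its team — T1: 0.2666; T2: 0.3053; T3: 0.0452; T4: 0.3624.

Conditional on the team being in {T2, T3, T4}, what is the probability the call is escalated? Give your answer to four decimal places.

Let S = {T2, T3, T4}.
P(S) = 0.272 + 0.075 + 0.193 = 0.54.
P(E ∩ S) = 0.3053·0.272 + 0.0452·0.075 + 0.3624·0.193 = 0.0830416 + 0.00339 + 0.0699432 = 0.1563748.
P(E | S) = 0.1563748 / 0.54 = 0.289583…

P(E|S) ≈ 0.2896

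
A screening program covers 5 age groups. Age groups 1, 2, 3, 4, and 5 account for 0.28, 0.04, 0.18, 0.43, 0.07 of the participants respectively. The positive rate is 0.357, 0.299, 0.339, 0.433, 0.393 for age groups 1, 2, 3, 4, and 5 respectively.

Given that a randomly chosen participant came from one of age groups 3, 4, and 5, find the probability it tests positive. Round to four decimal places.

P(T|S) ≈ 0.4040

Let S = {3, 4, 5}.
P(S) = 0.18 + 0.43 + 0.07 = 0.68.
P(T ∩ S) = 0.339·0.18 + 0.433·0.43 + 0.393·0.07 = 0.06102 + 0.18619 + 0.02751 = 0.27472.
P(T | S) = 0.27472 / 0.68 = 0.404000…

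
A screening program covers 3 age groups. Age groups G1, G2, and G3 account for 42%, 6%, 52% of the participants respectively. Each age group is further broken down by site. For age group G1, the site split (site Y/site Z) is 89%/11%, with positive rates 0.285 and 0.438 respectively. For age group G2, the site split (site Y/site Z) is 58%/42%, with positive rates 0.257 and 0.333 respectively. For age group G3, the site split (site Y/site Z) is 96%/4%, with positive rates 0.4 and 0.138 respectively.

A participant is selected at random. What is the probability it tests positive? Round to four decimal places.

P(T|G1) = 0.89·0.285 + 0.11·0.438 = 0.25365 + 0.04818 = 0.30183
P(T|G2) = 0.58·0.257 + 0.42·0.333 = 0.14906 + 0.13986 = 0.28892
P(T|G3) = 0.96·0.4 + 0.04·0.138 = 0.384 + 0.00552 = 0.38952
By total probability over the outer partition,
P(T) = 0.42·0.30183 + 0.06·0.28892 + 0.52·0.38952
      = 0.1267686 + 0.0173352 + 0.2025504 = 0.3466542

0.3467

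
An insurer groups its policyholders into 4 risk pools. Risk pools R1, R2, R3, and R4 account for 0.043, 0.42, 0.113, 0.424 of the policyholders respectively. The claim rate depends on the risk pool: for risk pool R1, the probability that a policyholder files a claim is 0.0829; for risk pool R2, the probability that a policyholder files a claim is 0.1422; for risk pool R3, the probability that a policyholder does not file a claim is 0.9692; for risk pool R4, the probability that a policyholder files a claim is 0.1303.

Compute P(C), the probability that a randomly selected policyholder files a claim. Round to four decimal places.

P(C) ≈ 0.1220

P(C|R3) = 1 − 0.9692 = 0.0308.
Using total probability over the partition,
P(C) = P(C|R1)·P(R1) + P(C|R2)·P(R2) + P(C|R3)·P(R3) + P(C|R4)·P(R4)
      = 0.0829·0.043 + 0.1422·0.42 + 0.0308·0.113 + 0.1303·0.424
      = 0.0035647 + 0.059724 + 0.0034804 + 0.0552472 = 0.1220163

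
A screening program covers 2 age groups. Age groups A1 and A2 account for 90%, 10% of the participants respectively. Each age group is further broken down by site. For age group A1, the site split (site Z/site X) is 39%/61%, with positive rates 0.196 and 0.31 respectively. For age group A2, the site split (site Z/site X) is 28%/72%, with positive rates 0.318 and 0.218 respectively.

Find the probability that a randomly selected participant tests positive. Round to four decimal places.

0.2636

P(T|A1) = 0.39·0.196 + 0.61·0.31 = 0.07644 + 0.1891 = 0.26554
P(T|A2) = 0.28·0.318 + 0.72·0.218 = 0.08904 + 0.15696 = 0.246
Then overall,
P(T) = 0.9·0.26554 + 0.1·0.246
      = 0.238986 + 0.0246 = 0.263586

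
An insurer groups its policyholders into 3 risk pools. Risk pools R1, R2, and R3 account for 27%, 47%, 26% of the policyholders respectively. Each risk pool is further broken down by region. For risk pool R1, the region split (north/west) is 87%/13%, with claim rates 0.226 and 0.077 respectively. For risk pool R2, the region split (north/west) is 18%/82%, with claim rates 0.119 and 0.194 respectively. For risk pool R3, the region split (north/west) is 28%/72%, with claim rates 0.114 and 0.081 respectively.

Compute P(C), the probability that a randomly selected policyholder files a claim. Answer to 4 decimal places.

P(C) ≈ 0.1641

P(C|R1) = 0.87·0.226 + 0.13·0.077 = 0.19662 + 0.01001 = 0.20663
P(C|R2) = 0.18·0.119 + 0.82·0.194 = 0.02142 + 0.15908 = 0.1805
P(C|R3) = 0.28·0.114 + 0.72·0.081 = 0.03192 + 0.05832 = 0.09024
By total probability over the outer partition,
P(C) = 0.27·0.20663 + 0.47·0.1805 + 0.26·0.09024
      = 0.0557901 + 0.084835 + 0.0234624 = 0.1640875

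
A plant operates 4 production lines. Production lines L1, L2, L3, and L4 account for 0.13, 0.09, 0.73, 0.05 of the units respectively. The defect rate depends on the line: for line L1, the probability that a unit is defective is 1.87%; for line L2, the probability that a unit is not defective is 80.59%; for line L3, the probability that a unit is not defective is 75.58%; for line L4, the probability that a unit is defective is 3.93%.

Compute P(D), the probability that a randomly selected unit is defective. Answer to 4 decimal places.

0.2001

P(D|L2) = 1 − 0.8059 = 0.1941.
P(D|L3) = 1 − 0.7558 = 0.2442.
P(D) = P(D|L1)·P(L1) + P(D|L2)·P(L2) + P(D|L3)·P(L3) + P(D|L4)·P(L4)
      = 0.0187·0.13 + 0.1941·0.09 + 0.2442·0.73 + 0.0393·0.05
      = 0.002431 + 0.017469 + 0.178266 + 0.001965 = 0.200131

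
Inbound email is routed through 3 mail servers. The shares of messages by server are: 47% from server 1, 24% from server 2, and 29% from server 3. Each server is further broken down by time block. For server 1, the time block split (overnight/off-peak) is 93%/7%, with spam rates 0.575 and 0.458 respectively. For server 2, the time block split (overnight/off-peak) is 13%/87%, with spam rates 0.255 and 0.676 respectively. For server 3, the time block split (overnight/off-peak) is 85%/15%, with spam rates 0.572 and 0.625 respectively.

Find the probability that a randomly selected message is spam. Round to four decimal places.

0.5837

P(S|1) = 0.93·0.575 + 0.07·0.458 = 0.53475 + 0.03206 = 0.56681
P(S|2) = 0.13·0.255 + 0.87·0.676 = 0.03315 + 0.58812 = 0.62127
P(S|3) = 0.85·0.572 + 0.15·0.625 = 0.4862 + 0.09375 = 0.57995
By total probability over the outer partition,
P(S) = 0.47·0.56681 + 0.24·0.62127 + 0.29·0.57995
      = 0.2664007 + 0.1491048 + 0.1681855 = 0.583691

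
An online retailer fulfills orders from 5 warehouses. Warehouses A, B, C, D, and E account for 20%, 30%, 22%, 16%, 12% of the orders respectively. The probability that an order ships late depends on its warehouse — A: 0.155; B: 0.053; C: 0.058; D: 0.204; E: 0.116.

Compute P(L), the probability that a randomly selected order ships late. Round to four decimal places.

0.1062

P(L) = P(L|A)·P(A) + P(L|B)·P(B) + P(L|C)·P(C) + P(L|D)·P(D) + P(L|E)·P(E)
      = 0.155·0.2 + 0.053·0.3 + 0.058·0.22 + 0.204·0.16 + 0.116·0.12
      = 0.031 + 0.0159 + 0.01276 + 0.03264 + 0.01392 = 0.10622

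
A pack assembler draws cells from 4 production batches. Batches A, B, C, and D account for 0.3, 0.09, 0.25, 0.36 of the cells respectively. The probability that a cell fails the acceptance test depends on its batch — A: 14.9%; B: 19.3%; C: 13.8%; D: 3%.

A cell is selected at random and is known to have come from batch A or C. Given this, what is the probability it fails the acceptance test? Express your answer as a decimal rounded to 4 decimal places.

Let S = {A, C}.
P(S) = 0.3 + 0.25 = 0.55.
P(F ∩ S) = 0.149·0.3 + 0.138·0.25 = 0.0447 + 0.0345 = 0.0792.
P(F | S) = 0.0792 / 0.55 = 0.144000…

P(F|S) ≈ 0.1440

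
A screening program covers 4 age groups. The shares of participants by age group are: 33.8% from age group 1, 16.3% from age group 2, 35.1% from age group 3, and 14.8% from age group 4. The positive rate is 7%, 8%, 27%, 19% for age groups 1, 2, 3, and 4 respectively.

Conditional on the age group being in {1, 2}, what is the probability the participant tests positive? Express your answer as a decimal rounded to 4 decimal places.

P(T|S) ≈ 0.0733

Let S = {1, 2}.
P(S) = 0.338 + 0.163 = 0.501.
P(T ∩ S) = 0.07·0.338 + 0.08·0.163 = 0.02366 + 0.01304 = 0.0367.
P(T | S) = 0.0367 / 0.501 = 0.073253…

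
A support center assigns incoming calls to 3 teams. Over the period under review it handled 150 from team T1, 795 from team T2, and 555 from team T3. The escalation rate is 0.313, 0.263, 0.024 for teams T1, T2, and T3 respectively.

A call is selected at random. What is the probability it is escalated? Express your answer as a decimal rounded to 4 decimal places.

Total: 150 + 795 + 555 = 1500.
P(T1) = 150/1500 = 0.1. P(T2) = 795/1500 = 0.53. P(T3) = 555/1500 = 0.37.
By the law of total probability,
P(E) = P(E|T1)·P(T1) + P(E|T2)·P(T2) + P(E|T3)·P(T3)
      = 0.313·0.1 + 0.263·0.53 + 0.024·0.37
      = 0.0313 + 0.13939 + 0.00888 = 0.17957

0.1796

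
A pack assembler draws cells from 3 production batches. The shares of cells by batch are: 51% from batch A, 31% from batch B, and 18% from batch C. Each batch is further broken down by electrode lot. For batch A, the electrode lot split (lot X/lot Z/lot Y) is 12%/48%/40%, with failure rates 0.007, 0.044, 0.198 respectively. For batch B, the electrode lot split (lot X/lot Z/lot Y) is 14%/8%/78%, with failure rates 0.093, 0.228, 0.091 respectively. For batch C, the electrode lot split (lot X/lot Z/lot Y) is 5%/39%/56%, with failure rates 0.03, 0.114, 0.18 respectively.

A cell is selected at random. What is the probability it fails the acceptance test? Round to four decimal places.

P(F|A) = 0.12·0.007 + 0.48·0.044 + 0.4·0.198 = 0.00084 + 0.02112 + 0.0792 = 0.10116
P(F|B) = 0.14·0.093 + 0.08·0.228 + 0.78·0.091 = 0.01302 + 0.01824 + 0.07098 = 0.10224
P(F|C) = 0.05·0.03 + 0.39·0.114 + 0.56·0.18 = 0.0015 + 0.04446 + 0.1008 = 0.14676
Then overall,
P(F) = 0.51·0.10116 + 0.31·0.10224 + 0.18·0.14676
      = 0.0515916 + 0.0316944 + 0.0264168 = 0.1097028

P(F) ≈ 0.1097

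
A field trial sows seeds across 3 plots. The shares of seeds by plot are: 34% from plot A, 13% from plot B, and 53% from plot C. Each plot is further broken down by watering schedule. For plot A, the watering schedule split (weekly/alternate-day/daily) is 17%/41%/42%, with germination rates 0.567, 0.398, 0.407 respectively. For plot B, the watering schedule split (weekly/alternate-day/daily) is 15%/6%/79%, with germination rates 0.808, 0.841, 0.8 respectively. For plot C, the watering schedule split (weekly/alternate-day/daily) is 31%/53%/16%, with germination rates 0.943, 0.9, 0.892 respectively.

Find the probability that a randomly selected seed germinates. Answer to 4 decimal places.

P(G|A) = 0.17·0.567 + 0.41·0.398 + 0.42·0.407 = 0.09639 + 0.16318 + 0.17094 = 0.43051
P(G|B) = 0.15·0.808 + 0.06·0.841 + 0.79·0.8 = 0.1212 + 0.05046 + 0.632 = 0.80366
P(G|C) = 0.31·0.943 + 0.53·0.9 + 0.16·0.892 = 0.29233 + 0.477 + 0.14272 = 0.91205
By total probability over the outer partition,
P(G) = 0.34·0.43051 + 0.13·0.80366 + 0.53·0.91205
      = 0.1463734 + 0.1044758 + 0.4833865 = 0.7342357

P(G) ≈ 0.7342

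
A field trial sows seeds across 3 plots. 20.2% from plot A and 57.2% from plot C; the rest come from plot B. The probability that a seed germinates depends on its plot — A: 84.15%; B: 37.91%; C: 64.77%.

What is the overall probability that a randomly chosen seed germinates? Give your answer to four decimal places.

P(B) = 1 − (0.202 + 0.572) = 0.226.
P(G) = P(G|A)·P(A) + P(G|B)·P(B) + P(G|C)·P(C)
      = 0.8415·0.202 + 0.3791·0.226 + 0.6477·0.572
      = 0.169983 + 0.0856766 + 0.3704844 = 0.626144

P(G) ≈ 0.6261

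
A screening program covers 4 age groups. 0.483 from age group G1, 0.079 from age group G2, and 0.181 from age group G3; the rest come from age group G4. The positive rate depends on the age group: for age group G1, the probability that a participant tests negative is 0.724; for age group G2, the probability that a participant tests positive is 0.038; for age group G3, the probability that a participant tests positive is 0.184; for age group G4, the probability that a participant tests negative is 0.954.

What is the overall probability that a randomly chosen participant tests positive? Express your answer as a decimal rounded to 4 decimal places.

P(G4) = 1 − (0.483 + 0.079 + 0.181) = 0.257.
P(T|G1) = 1 − 0.724 = 0.276.
P(T|G4) = 1 − 0.954 = 0.046.
P(T) = P(T|G1)·P(G1) + P(T|G2)·P(G2) + P(T|G3)·P(G3) + P(T|G4)·P(G4)
      = 0.276·0.483 + 0.038·0.079 + 0.184·0.181 + 0.046·0.257
      = 0.133308 + 0.003002 + 0.033304 + 0.011822 = 0.181436

0.1814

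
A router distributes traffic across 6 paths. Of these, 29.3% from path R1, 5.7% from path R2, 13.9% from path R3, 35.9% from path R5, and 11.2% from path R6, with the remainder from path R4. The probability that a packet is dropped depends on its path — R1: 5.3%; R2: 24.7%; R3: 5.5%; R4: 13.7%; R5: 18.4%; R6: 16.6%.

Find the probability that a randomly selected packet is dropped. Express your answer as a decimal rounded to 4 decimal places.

0.1274

P(R4) = 1 − (0.293 + 0.057 + 0.139 + 0.359 + 0.112) = 0.04.
By the law of total probability,
P(L) = P(L|R1)·P(R1) + P(L|R2)·P(R2) + P(L|R3)·P(R3) + P(L|R4)·P(R4) + P(L|R5)·P(R5) + P(L|R6)·P(R6)
      = 0.053·0.293 + 0.247·0.057 + 0.055·0.139 + 0.137·0.04 + 0.184·0.359 + 0.166·0.112
      = 0.015529 + 0.014079 + 0.007645 + 0.00548 + 0.066056 + 0.018592 = 0.127381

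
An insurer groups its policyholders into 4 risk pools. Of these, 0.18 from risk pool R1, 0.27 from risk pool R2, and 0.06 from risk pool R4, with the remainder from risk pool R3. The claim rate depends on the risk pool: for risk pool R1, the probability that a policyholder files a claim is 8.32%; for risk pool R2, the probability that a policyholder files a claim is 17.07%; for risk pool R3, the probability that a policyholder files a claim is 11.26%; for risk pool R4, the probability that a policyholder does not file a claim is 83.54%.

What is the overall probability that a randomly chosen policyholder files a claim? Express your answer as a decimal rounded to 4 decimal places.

0.1261

P(R3) = 1 − (0.18 + 0.27 + 0.06) = 0.49.
P(C|R4) = 1 − 0.8354 = 0.1646.
P(C) = P(C|R1)·P(R1) + P(C|R2)·P(R2) + P(C|R3)·P(R3) + P(C|R4)·P(R4)
      = 0.0832·0.18 + 0.1707·0.27 + 0.1126·0.49 + 0.1646·0.06
      = 0.014976 + 0.046089 + 0.055174 + 0.009876 = 0.126115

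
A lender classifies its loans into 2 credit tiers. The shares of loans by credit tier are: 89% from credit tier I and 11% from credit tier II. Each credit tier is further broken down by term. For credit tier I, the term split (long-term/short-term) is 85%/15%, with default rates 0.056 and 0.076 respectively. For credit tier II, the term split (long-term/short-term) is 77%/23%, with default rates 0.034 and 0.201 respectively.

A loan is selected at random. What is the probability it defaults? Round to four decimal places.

P(D|I) = 0.85·0.056 + 0.15·0.076 = 0.0476 + 0.0114 = 0.059
P(D|II) = 0.77·0.034 + 0.23·0.201 = 0.02618 + 0.04623 = 0.07241
Then overall,
P(D) = 0.89·0.059 + 0.11·0.07241
      = 0.05251 + 0.0079651 = 0.0604751

0.0605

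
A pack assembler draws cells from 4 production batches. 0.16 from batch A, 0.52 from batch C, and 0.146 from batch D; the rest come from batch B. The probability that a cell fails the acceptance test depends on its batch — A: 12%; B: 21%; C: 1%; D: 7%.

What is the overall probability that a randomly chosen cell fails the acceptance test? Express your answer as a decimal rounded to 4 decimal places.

0.0712

P(B) = 1 − (0.16 + 0.52 + 0.146) = 0.174.
P(F) = P(F|A)·P(A) + P(F|B)·P(B) + P(F|C)·P(C) + P(F|D)·P(D)
      = 0.12·0.16 + 0.21·0.174 + 0.01·0.52 + 0.07·0.146
      = 0.0192 + 0.03654 + 0.0052 + 0.01022 = 0.07116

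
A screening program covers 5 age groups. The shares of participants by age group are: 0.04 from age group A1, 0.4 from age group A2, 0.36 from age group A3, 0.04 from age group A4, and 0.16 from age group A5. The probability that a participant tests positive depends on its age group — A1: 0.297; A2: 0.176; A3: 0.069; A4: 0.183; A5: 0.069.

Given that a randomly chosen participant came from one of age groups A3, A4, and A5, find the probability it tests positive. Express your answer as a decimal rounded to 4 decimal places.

0.0771

Let S = {A3, A4, A5}.
P(S) = 0.36 + 0.04 + 0.16 = 0.56.
P(T ∩ S) = 0.069·0.36 + 0.183·0.04 + 0.069·0.16 = 0.02484 + 0.00732 + 0.01104 = 0.0432.
P(T | S) = 0.0432 / 0.56 = 0.077143…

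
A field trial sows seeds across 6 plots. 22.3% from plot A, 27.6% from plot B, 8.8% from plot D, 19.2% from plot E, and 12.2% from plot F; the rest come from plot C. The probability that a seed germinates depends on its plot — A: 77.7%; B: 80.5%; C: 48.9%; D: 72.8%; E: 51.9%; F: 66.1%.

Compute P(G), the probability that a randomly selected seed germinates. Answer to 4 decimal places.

0.6882

P(C) = 1 − (0.223 + 0.276 + 0.088 + 0.192 + 0.122) = 0.099.
By the law of total probability,
P(G) = P(G|A)·P(A) + P(G|B)·P(B) + P(G|C)·P(C) + P(G|D)·P(D) + P(G|E)·P(E) + P(G|F)·P(F)
      = 0.777·0.223 + 0.805·0.276 + 0.489·0.099 + 0.728·0.088 + 0.519·0.192 + 0.661·0.122
      = 0.173271 + 0.22218 + 0.048411 + 0.064064 + 0.099648 + 0.080642 = 0.688216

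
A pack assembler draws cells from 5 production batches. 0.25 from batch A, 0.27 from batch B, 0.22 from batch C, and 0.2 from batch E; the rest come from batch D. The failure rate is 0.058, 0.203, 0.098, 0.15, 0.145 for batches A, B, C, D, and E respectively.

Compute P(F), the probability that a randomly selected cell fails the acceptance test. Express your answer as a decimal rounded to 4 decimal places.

0.1289

P(D) = 1 − (0.25 + 0.27 + 0.22 + 0.2) = 0.06.
P(F) = P(F|A)·P(A) + P(F|B)·P(B) + P(F|C)·P(C) + P(F|D)·P(D) + P(F|E)·P(E)
      = 0.058·0.25 + 0.203·0.27 + 0.098·0.22 + 0.15·0.06 + 0.145·0.2
      = 0.0145 + 0.05481 + 0.02156 + 0.009 + 0.029 = 0.12887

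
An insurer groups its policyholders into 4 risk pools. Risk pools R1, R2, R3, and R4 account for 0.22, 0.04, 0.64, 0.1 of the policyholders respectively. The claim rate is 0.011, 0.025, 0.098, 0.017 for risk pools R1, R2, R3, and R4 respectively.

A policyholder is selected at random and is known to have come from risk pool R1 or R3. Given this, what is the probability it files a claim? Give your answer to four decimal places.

P(C|S) ≈ 0.0757

Let S = {R1, R3}.
P(S) = 0.22 + 0.64 = 0.86.
P(C ∩ S) = 0.011·0.22 + 0.098·0.64 = 0.00242 + 0.06272 = 0.06514.
P(C | S) = 0.06514 / 0.86 = 0.075744…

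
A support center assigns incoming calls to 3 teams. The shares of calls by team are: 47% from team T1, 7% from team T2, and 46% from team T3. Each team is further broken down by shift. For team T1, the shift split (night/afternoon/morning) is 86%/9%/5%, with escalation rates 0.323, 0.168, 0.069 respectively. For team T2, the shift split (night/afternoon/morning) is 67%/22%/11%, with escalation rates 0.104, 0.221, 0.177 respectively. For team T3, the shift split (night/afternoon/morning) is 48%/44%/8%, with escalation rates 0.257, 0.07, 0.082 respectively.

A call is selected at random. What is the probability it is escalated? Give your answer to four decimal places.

P(E) ≈ 0.2229

P(E|T1) = 0.86·0.323 + 0.09·0.168 + 0.05·0.069 = 0.27778 + 0.01512 + 0.00345 = 0.29635
P(E|T2) = 0.67·0.104 + 0.22·0.221 + 0.11·0.177 = 0.06968 + 0.04862 + 0.01947 = 0.13777
P(E|T3) = 0.48·0.257 + 0.44·0.07 + 0.08·0.082 = 0.12336 + 0.0308 + 0.00656 = 0.16072
Then overall,
P(E) = 0.47·0.29635 + 0.07·0.13777 + 0.46·0.16072
      = 0.1392845 + 0.0096439 + 0.0739312 = 0.2228596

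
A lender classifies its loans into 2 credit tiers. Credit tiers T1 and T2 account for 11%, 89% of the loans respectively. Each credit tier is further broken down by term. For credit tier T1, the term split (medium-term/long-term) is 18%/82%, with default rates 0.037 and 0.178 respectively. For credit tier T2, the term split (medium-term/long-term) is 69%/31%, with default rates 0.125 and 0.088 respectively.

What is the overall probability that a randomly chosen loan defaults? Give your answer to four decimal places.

P(D) ≈ 0.1178

P(D|T1) = 0.18·0.037 + 0.82·0.178 = 0.00666 + 0.14596 = 0.15262
P(D|T2) = 0.69·0.125 + 0.31·0.088 = 0.08625 + 0.02728 = 0.11353
By total probability over the outer partition,
P(D) = 0.11·0.15262 + 0.89·0.11353
      = 0.0167882 + 0.1010417 = 0.1178299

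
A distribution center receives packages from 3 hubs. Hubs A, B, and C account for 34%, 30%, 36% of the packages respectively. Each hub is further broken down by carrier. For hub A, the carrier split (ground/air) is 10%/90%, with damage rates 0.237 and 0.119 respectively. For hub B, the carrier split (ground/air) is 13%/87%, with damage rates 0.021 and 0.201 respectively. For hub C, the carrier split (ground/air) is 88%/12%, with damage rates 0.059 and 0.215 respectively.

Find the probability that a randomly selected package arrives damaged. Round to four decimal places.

P(D) ≈ 0.1257

P(D|A) = 0.1·0.237 + 0.9·0.119 = 0.0237 + 0.1071 = 0.1308
P(D|B) = 0.13·0.021 + 0.87·0.201 = 0.00273 + 0.17487 = 0.1776
P(D|C) = 0.88·0.059 + 0.12·0.215 = 0.05192 + 0.0258 = 0.07772
By total probability over the outer partition,
P(D) = 0.34·0.1308 + 0.3·0.1776 + 0.36·0.07772
      = 0.044472 + 0.05328 + 0.0279792 = 0.1257312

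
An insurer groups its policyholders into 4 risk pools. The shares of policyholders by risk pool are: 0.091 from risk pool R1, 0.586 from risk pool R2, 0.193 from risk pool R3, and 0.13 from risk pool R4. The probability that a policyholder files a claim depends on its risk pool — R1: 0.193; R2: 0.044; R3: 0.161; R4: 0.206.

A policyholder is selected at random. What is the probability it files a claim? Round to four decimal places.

0.1012

Summing over the partition,
P(C) = P(C|R1)·P(R1) + P(C|R2)·P(R2) + P(C|R3)·P(R3) + P(C|R4)·P(R4)
      = 0.193·0.091 + 0.044·0.586 + 0.161·0.193 + 0.206·0.13
      = 0.017563 + 0.025784 + 0.031073 + 0.02678 = 0.1012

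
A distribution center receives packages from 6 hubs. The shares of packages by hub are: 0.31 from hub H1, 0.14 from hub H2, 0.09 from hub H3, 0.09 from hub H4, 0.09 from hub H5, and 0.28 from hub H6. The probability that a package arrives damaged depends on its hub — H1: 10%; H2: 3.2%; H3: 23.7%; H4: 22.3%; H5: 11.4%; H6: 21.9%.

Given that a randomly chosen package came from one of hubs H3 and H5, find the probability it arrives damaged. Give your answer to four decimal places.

Let S = {H3, H5}.
P(S) = 0.09 + 0.09 = 0.18.
P(D ∩ S) = 0.237·0.09 + 0.114·0.09 = 0.02133 + 0.01026 = 0.03159.
P(D | S) = 0.03159 / 0.18 = 0.175500…

P(D|S) ≈ 0.1755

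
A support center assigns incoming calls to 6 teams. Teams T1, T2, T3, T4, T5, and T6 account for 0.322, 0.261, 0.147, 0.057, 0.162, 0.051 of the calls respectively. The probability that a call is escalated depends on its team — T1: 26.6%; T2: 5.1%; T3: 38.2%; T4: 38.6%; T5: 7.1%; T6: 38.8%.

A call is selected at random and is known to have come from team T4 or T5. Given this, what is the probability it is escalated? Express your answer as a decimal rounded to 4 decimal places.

Let S = {T4, T5}.
P(S) = 0.057 + 0.162 = 0.219.
P(E ∩ S) = 0.386·0.057 + 0.071·0.162 = 0.022002 + 0.011502 = 0.033504.
P(E | S) = 0.033504 / 0.219 = 0.152986…

0.1530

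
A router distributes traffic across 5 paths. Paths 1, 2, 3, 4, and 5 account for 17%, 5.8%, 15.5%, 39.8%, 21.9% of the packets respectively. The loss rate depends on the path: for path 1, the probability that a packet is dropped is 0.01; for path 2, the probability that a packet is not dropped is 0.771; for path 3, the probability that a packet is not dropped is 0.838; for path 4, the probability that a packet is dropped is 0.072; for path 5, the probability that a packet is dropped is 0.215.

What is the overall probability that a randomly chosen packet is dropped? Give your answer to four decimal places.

P(L|2) = 1 − 0.771 = 0.229.
P(L|3) = 1 − 0.838 = 0.162.
P(L) = P(L|1)·P(1) + P(L|2)·P(2) + P(L|3)·P(3) + P(L|4)·P(4) + P(L|5)·P(5)
      = 0.01·0.17 + 0.229·0.058 + 0.162·0.155 + 0.072·0.398 + 0.215·0.219
      = 0.0017 + 0.013282 + 0.02511 + 0.028656 + 0.047085 = 0.115833

P(L) ≈ 0.1158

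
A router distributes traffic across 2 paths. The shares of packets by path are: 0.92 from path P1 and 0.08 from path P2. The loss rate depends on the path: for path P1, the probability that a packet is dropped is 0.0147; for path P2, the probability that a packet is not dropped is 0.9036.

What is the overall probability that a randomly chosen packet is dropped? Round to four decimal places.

P(L) ≈ 0.0212

P(L|P2) = 1 − 0.9036 = 0.0964.
Using total probability over the partition,
P(L) = P(L|P1)·P(P1) + P(L|P2)·P(P2)
      = 0.0147·0.92 + 0.0964·0.08
      = 0.013524 + 0.007712 = 0.021236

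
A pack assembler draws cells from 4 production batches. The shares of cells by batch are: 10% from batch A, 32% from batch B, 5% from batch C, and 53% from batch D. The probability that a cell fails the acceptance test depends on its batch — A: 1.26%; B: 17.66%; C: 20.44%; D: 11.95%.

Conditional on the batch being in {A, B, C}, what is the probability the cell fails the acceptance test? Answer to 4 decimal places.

P(F|S) ≈ 0.1447

Let S = {A, B, C}.
P(S) = 0.1 + 0.32 + 0.05 = 0.47.
P(F ∩ S) = 0.0126·0.1 + 0.1766·0.32 + 0.2044·0.05 = 0.00126 + 0.056512 + 0.01022 = 0.067992.
P(F | S) = 0.067992 / 0.47 = 0.144664…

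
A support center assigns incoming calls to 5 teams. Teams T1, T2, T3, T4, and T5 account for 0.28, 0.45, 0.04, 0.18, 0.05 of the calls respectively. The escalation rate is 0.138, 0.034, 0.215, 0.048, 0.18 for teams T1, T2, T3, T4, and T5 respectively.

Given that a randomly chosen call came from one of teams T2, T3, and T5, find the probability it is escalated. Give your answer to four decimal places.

Let S = {T2, T3, T5}.
P(S) = 0.45 + 0.04 + 0.05 = 0.54.
P(E ∩ S) = 0.034·0.45 + 0.215·0.04 + 0.18·0.05 = 0.0153 + 0.0086 + 0.009 = 0.0329.
P(E | S) = 0.0329 / 0.54 = 0.060926…

P(E|S) ≈ 0.0609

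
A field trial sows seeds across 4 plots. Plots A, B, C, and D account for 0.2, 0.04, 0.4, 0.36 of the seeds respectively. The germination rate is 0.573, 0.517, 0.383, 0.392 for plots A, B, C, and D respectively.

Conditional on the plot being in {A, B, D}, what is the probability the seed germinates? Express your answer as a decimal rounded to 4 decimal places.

Let S = {A, B, D}.
P(S) = 0.2 + 0.04 + 0.36 = 0.6.
P(G ∩ S) = 0.573·0.2 + 0.517·0.04 + 0.392·0.36 = 0.1146 + 0.02068 + 0.14112 = 0.2764.
P(G | S) = 0.2764 / 0.6 = 0.460667…

0.4607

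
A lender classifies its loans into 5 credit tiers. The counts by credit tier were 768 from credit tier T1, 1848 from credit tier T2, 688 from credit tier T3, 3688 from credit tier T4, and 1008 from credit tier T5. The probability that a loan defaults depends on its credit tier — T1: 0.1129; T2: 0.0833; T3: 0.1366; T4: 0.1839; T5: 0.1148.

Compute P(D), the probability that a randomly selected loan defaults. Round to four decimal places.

Total: 768 + 1848 + 688 + 3688 + 1008 = 8000.
P(T1) = 768/8000 = 0.096. P(T2) = 1848/8000 = 0.231. P(T3) = 688/8000 = 0.086. P(T4) = 3688/8000 = 0.461. P(T5) = 1008/8000 = 0.126.
Using total probability over the partition,
P(D) = P(D|T1)·P(T1) + P(D|T2)·P(T2) + P(D|T3)·P(T3) + P(D|T4)·P(T4) + P(D|T5)·P(T5)
      = 0.1129·0.096 + 0.0833·0.231 + 0.1366·0.086 + 0.1839·0.461 + 0.1148·0.126
      = 0.0108384 + 0.0192423 + 0.0117476 + 0.0847779 + 0.0144648 = 0.141071

0.1411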